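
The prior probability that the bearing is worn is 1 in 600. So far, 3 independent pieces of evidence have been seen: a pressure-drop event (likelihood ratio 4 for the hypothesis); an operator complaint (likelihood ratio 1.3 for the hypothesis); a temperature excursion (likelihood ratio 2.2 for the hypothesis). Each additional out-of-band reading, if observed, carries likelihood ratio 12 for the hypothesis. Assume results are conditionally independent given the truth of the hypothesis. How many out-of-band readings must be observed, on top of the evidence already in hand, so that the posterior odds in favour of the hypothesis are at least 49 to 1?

4

Prior odds = (1/600)/(599/600) = 1/599.
Combined Bayes factor of the evidence already in hand = 4 × 1.3 × 2.2 = 11.44.
Odds after that evidence = (1/599) × 11.44 = 286/14975.
Target odds = 49.
Need 12ⁿ ≥ 49 ÷ (286/14975) = 733775/286.
12³ = 1728 falls short of 733775/286 but 12⁴ = 20736 reaches it, so n = 4.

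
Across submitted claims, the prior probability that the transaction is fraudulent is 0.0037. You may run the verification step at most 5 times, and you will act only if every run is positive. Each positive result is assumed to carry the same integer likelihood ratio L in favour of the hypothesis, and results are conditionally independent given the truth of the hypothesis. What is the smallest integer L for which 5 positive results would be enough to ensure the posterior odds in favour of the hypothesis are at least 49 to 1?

Prior odds = 0.0037/0.9963 = 37/9963.
Target odds = 49.
Need L⁵ ≥ 49 ÷ (37/9963) = 488187/37.
6⁵ = 7776 < 488187/37 ≤ 16807 = 7⁵, so L = 7.

7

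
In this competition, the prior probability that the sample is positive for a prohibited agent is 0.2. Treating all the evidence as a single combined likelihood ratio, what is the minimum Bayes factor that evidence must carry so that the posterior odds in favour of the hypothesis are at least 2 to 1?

8

Prior odds = 0.2/0.8 = 0.25.
Target odds = 2.
Required Bayes factor = 2 ÷ 0.25 = 8.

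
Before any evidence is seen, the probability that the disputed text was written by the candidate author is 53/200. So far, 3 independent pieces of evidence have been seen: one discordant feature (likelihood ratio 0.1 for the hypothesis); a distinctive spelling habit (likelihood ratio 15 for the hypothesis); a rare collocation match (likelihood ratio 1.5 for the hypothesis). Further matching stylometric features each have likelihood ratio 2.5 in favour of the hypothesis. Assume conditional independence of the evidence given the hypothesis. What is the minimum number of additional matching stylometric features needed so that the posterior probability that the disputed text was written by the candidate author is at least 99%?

6

Prior odds = 0.265/0.735 = 53/147.
Combined Bayes factor of the evidence already in hand = 0.1 × 15 × 1.5 = 2.25.
Odds after that evidence = (53/147) × 2.25 = 159/196.
Target odds = 0.99/0.01 = 99.
Need 2.5ⁿ ≥ 99 ÷ (159/196) = 6468/53.
2.5⁵ = 97.65625 falls short of 6468/53 but 2.5⁶ = 244.140625 reaches it, so n = 6.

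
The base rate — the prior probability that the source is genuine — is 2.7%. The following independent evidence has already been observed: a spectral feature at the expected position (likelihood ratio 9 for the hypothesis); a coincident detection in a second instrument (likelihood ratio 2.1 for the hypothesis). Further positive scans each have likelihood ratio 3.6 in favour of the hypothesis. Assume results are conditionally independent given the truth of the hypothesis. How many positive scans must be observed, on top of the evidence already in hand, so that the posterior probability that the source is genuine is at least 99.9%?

6

Prior odds = 0.027/0.973 = 27/973.
Combined Bayes factor of the evidence already in hand = 9 × 2.1 = 18.9.
Odds after that evidence = (27/973) × 18.9 = 729/1390.
Target odds = 0.999/0.001 = 999.
Need 3.6ⁿ ≥ 999 ÷ (729/1390) = 51430/27.
3.6⁵ = 604.66176 falls short of 51430/27 but 3.6⁶ = 34012224/15625 reaches it, so n = 6.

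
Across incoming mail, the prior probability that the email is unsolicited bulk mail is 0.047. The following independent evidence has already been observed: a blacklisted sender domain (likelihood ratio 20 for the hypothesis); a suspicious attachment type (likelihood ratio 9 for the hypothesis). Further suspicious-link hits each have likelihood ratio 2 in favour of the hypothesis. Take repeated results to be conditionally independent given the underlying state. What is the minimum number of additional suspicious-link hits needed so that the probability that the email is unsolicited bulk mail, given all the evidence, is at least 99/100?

Prior odds = 0.047/0.953 = 47/953.
Combined Bayes factor of the evidence already in hand = 20 × 9 = 180.
Odds after that evidence = (47/953) × 180 = 8460/953.
Target odds = 0.99/0.01 = 99.
Need 2ⁿ ≥ 99 ÷ (8460/953) = 10483/940.
2³ = 8 falls short of 10483/940 but 2⁴ = 16 reaches it, so n = 4.

4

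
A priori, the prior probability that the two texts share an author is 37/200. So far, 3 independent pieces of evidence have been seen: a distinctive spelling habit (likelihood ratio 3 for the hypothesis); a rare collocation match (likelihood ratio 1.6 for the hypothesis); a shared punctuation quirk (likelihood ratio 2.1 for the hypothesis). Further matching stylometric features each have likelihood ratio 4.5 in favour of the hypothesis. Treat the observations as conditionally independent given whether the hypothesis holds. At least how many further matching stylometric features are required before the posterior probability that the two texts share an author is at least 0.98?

3

Prior odds = 0.185/0.815 = 37/163.
Combined Bayes factor of the evidence already in hand = 3 × 1.6 × 2.1 = 10.08.
Odds after that evidence = (37/163) × 10.08 = 9324/4075.
Target odds = 0.98/0.02 = 49.
Need 4.5ⁿ ≥ 49 ÷ (9324/4075) = 28525/1332.
4.5² = 20.25 falls short of 28525/1332 but 4.5³ = 91.125 reaches it, so n = 3.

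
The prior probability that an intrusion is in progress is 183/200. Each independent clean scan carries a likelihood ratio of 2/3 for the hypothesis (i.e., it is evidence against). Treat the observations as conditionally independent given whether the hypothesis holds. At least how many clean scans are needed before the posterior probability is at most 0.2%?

Prior odds: 0.915 ÷ 0.085 = 183/17.
Likelihood ratio per clean scan = 2/3.
Target odds: 0.002 ÷ 0.998 = 1/499.
Need (183/17) × (2/3)ⁿ ≤ 1/499, i.e. (2/3)ⁿ ≤ 17/91317.
(2/3)²¹ ≈0.000200486 is still above 17/91317 but (2/3)²² ≈0.000133657 is at or below it, so n = 22.

22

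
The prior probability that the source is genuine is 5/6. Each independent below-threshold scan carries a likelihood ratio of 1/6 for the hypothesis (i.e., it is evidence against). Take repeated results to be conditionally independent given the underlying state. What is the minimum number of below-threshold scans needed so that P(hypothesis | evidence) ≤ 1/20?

Prior odds = (5/6)/(1/6) = 5.
Likelihood ratio per below-threshold scan = 1/6.
Target posterior odds = 0.05/0.95 = 1/19.
Require (1/6)ⁿ ≤ 1/19 ÷ 5 = 1/95.
(1/6)² = 1/36 is still above 1/95 but (1/6)³ = 1/216 is at or below it, so n = 3.

3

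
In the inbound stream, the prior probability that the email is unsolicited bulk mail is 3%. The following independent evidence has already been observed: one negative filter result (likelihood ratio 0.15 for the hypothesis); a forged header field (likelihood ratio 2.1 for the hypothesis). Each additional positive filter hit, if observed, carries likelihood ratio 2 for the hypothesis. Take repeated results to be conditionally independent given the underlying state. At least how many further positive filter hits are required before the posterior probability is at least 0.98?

13

Prior odds = 0.03/0.97 = 3/97.
Combined Bayes factor of the evidence already in hand = 0.15 × 2.1 = 0.315.
Odds after that evidence = (3/97) × 0.315 = 189/19400.
Target odds = 0.98/0.02 = 49.
Need 2ⁿ ≥ 49 ÷ (189/19400) = 135800/27.
2¹² = 4096 falls short of 135800/27 but 2¹³ = 8192 reaches it, so n = 13.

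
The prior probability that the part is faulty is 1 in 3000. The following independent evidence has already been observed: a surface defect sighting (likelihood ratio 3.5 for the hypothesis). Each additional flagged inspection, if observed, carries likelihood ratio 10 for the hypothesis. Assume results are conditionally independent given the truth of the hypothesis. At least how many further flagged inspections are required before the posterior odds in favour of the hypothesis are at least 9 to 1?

4

Prior odds = (1/3000)/(2999/3000) = 1/2999.
Bayes factor of the evidence already in hand = 3.5.
Odds after that evidence = (1/2999) × 3.5 = 7/5998.
Target odds = 9.
Need 10ⁿ ≥ 9 ÷ (7/5998) = 53982/7.
10³ = 1000 falls short of 53982/7 but 10⁴ = 10000 reaches it, so n = 4.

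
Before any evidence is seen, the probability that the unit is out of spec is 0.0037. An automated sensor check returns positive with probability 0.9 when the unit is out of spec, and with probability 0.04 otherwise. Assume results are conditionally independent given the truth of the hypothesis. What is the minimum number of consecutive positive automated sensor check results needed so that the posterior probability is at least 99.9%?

5

Prior odds: 0.0037 ÷ 0.9963 = 37/9963.
Likelihood ratio of a positive result = 0.9/0.04 = 22.5.
Target odds: 0.999 ÷ 0.001 = 999.
Need (37/9963) × 22.5ⁿ ≥ 999, i.e. 22.5ⁿ ≥ 269001.
22.5⁴ = 256289.0625 falls short of 269001 but 22.5⁵ = 184528125/32 reaches it, so n = 5.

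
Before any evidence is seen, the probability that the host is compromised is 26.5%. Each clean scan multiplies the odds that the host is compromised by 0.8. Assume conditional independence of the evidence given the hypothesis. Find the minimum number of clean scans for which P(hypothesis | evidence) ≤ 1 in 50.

13

Prior odds = 0.265/0.735 = 53/147.
Likelihood ratio per clean scan = 0.8.
Target odds: 0.02 ÷ 0.98 = 1/49.
Require 0.8ⁿ ≤ 1/49 ÷ (53/147) = 3/53.
0.8¹² = 16777216/244140625 is still above 3/53 but 0.8¹³ ≈0.0549756 is at or below it, so n = 13.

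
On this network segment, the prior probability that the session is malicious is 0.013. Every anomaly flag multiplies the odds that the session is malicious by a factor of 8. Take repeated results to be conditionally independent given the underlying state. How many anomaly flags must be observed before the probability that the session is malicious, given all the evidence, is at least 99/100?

5

Prior odds: 0.013 ÷ 0.987 = 13/987.
Likelihood ratio per anomaly flag = 8.
Target odds: 0.99 ÷ 0.01 = 99.
Require 8ⁿ ≥ 99 ÷ (13/987) = 97713/13.
8⁴ = 4096 falls short of 97713/13 but 8⁵ = 32768 reaches it, so n = 5.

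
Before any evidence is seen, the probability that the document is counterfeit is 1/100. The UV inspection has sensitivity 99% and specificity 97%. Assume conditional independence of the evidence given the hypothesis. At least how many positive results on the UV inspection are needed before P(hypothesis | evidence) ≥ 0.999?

Prior odds = 0.01/0.99 = 1/99.
False-positive rate = 1 − 0.97 = 0.03; likelihood ratio of a positive = 0.99/0.03 = 33.
Target posterior odds = 0.999/0.001 = 999.
Require 33ⁿ ≥ 999 ÷ (1/99) = 98901.
33³ = 35937 falls short of 98901 but 33⁴ = 1185921 reaches it, so n = 4.

4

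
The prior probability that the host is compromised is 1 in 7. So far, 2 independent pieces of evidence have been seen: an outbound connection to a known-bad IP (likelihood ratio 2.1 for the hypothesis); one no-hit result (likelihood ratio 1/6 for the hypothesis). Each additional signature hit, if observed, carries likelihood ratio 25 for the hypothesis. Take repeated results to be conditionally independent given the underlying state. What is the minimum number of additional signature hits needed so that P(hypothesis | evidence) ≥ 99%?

Prior odds = (1/7)/(6/7) = 1/6.
Combined Bayes factor of the evidence already in hand = 2.1 × (1/6) = 0.35.
Odds after that evidence = (1/6) × 0.35 = 7/120.
Target odds = 0.99/0.01 = 99.
Need 25ⁿ ≥ 99 ÷ (7/120) = 11880/7.
25² = 625 falls short of 11880/7 but 25³ = 15625 reaches it, so n = 3.

3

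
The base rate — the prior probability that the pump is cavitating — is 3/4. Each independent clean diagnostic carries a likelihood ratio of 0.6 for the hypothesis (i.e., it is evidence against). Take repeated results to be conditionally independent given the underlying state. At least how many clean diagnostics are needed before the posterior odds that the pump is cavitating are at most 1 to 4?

5

Prior odds = 0.75/0.25 = 3.
Likelihood ratio per clean diagnostic = 0.6.
Target odds = 0.25.
Require 0.6ⁿ ≤ 0.25 ÷ 3 = 1/12.
0.6⁴ = 0.1296 is still above 1/12 but 0.6⁵ = 0.07776 is at or below it, so n = 5.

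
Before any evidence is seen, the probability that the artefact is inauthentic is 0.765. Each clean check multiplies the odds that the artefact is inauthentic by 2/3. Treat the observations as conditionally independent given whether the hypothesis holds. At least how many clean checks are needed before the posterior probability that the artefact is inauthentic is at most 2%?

13

Prior odds = 0.765/0.235 = 153/47.
Likelihood ratio per clean check = 2/3.
Target odds: 0.02 ÷ 0.98 = 1/49.
Need (153/47) × (2/3)ⁿ ≤ 1/49, i.e. (2/3)ⁿ ≤ 47/7497.
(2/3)¹² = 4096/531441 is still above 47/7497 but (2/3)¹³ = 8192/1594323 is at or below it, so n = 13.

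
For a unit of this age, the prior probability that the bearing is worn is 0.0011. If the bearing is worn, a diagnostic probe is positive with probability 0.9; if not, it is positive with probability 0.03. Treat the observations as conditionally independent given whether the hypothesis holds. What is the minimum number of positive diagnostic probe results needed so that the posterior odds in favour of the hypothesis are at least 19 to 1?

3

Prior odds = 0.0011/0.9989 = 11/9989.
Likelihood ratio of a positive = 0.9/0.03 = 30.
Target odds = 19.
Require 30ⁿ ≥ 19 ÷ (11/9989) = 189791/11.
30² = 900 falls short of 189791/11 but 30³ = 27000 reaches it, so n = 3.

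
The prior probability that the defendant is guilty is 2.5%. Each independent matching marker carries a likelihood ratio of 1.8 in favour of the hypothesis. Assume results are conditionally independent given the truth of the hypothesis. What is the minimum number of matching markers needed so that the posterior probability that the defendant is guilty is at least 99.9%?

18

Prior odds: 0.025 ÷ 0.975 = 1/39.
Likelihood ratio per matching marker = 1.8.
Target odds: 0.999 ÷ 0.001 = 999.
Need (1/39) × 1.8ⁿ ≥ 999, i.e. 1.8ⁿ ≥ 38961.
1.8¹⁷ ≈21859.1 falls short of 38961 but 1.8¹⁸ ≈39346.4 reaches it, so n = 18.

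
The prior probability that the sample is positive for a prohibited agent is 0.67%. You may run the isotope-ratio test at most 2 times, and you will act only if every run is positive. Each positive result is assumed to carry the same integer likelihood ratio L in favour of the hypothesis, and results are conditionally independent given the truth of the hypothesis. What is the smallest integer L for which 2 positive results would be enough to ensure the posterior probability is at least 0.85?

Prior odds = 0.0067/0.9933 = 67/9933.
Target odds = 0.85/0.15 = 17/3.
Need L² ≥ 17/3 ÷ (67/9933) = 56287/67.
28² = 784 < 56287/67 ≤ 841 = 29², so L = 29.

29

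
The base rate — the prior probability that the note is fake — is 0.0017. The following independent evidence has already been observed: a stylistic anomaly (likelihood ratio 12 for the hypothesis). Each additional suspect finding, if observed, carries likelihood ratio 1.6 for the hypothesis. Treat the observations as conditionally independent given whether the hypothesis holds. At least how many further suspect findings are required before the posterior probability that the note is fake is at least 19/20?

15

Prior odds = 0.0017/0.9983 = 17/9983.
Bayes factor of the evidence already in hand = 12.
Odds after that evidence = (17/9983) × 12 = 204/9983.
Target odds = 0.95/0.05 = 19.
Need 1.6ⁿ ≥ 19 ÷ (204/9983) = 189677/204.
1.6¹⁴ ≈720.576 falls short of 189677/204 but 1.6¹⁵ ≈1152.92 reaches it, so n = 15.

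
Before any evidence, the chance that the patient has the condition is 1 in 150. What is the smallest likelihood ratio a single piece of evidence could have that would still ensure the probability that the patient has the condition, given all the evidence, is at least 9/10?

1341

Prior odds = (1/150)/(149/150) = 1/149.
Target odds = 0.9/0.1 = 9.
Required Bayes factor = 9 ÷ (1/149) = 1341.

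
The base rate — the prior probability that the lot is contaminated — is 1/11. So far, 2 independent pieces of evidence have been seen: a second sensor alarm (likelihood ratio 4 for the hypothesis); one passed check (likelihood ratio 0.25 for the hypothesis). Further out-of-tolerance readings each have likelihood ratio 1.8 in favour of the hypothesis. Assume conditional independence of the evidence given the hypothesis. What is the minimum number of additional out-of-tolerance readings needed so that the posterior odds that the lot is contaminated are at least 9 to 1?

8

Prior odds = (1/11)/(10/11) = 0.1.
Combined Bayes factor of the evidence already in hand = 4 × 0.25 = 1.
Odds after that evidence = 0.1 × 1 = 0.1.
Target odds = 9.
Need 1.8ⁿ ≥ 9 ÷ 0.1 = 90.
1.8⁷ = 4782969/78125 falls short of 90 but 1.8⁸ = 43046721/390625 reaches it, so n = 8.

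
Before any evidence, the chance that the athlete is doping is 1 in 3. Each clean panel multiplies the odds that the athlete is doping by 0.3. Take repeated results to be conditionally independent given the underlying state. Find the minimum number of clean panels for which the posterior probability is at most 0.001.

Prior odds = (1/3)/(2/3) = 0.5.
Likelihood ratio per clean panel = 0.3.
Target posterior odds = 0.001/0.999 = 1/999.
Need 0.5 × 0.3ⁿ ≤ 1/999, i.e. 0.3ⁿ ≤ 2/999.
0.3⁵ = 243/100000 is still above 2/999 but 0.3⁶ = 729/1000000 is at or below it, so n = 6.

6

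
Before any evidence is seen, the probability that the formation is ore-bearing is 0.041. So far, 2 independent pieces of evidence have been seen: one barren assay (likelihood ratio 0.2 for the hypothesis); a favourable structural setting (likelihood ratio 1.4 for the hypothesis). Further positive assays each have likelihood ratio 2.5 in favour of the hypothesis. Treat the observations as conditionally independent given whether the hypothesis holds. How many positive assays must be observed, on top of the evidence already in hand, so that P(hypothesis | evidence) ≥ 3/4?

7

Prior odds = 0.041/0.959 = 41/959.
Combined Bayes factor of the evidence already in hand = 0.2 × 1.4 = 0.28.
Odds after that evidence = (41/959) × 0.28 = 41/3425.
Target odds = 0.75/0.25 = 3.
Need 2.5ⁿ ≥ 3 ÷ (41/3425) = 10275/41.
2.5⁶ = 244.140625 falls short of 10275/41 but 2.5⁷ = 610.3515625 reaches it, so n = 7.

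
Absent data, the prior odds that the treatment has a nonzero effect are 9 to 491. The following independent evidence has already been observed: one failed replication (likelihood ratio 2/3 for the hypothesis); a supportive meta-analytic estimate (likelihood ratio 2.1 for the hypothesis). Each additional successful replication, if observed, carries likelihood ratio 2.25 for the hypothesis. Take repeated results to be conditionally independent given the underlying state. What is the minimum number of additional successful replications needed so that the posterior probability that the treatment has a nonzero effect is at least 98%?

10

Prior odds = 9/491.
Combined Bayes factor of the evidence already in hand = (2/3) × 2.1 = 1.4.
Odds after that evidence = (9/491) × 1.4 = 63/2455.
Target odds = 0.98/0.02 = 49.
Need 2.25ⁿ ≥ 49 ÷ (63/2455) = 17185/9.
2.25⁹ = 387420489/262144 falls short of 17185/9 but 2.25¹⁰ ≈3325.26 reaches it, so n = 10.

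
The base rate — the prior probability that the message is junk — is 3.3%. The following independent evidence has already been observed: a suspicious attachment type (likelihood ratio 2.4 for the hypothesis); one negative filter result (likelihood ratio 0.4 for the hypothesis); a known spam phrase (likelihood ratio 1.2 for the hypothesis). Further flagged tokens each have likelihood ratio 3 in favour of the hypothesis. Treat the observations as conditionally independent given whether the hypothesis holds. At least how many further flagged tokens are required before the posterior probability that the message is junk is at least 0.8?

5

Prior odds = 0.033/0.967 = 33/967.
Combined Bayes factor of the evidence already in hand = 2.4 × 0.4 × 1.2 = 1.152.
Odds after that evidence = (33/967) × 1.152 = 4752/120875.
Target odds = 0.8/0.2 = 4.
Need 3ⁿ ≥ 4 ÷ (4752/120875) = 120875/1188.
3⁴ = 81 falls short of 120875/1188 but 3⁵ = 243 reaches it, so n = 5.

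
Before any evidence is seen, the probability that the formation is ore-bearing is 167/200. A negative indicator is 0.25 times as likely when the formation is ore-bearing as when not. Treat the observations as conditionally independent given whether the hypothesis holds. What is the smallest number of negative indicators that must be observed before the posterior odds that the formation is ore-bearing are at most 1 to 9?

3

Prior odds = 0.835/0.165 = 167/33.
Likelihood ratio per negative indicator = 0.25.
Target odds = 1/9.
Require 0.25ⁿ ≤ 1/9 ÷ (167/33) = 11/501.
0.25² = 0.0625 is still above 11/501 but 0.25³ = 0.015625 is at or below it, so n = 3.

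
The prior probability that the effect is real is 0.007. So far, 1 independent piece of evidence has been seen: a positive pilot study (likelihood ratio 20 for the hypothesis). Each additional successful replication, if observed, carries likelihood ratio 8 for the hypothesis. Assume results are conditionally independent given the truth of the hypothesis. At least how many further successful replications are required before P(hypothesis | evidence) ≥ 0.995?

Prior odds = 0.007/0.993 = 7/993.
Bayes factor of the evidence already in hand = 20.
Odds after that evidence = (7/993) × 20 = 140/993.
Target odds = 0.995/0.005 = 199.
Need 8ⁿ ≥ 199 ÷ (140/993) = 197607/140.
8³ = 512 falls short of 197607/140 but 8⁴ = 4096 reaches it, so n = 4.

4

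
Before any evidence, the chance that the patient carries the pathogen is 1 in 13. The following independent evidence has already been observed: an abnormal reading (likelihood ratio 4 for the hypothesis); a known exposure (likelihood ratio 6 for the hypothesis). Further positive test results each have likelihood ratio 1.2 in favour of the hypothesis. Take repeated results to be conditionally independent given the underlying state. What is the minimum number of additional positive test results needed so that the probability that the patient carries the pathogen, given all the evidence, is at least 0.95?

13

Prior odds = (1/13)/(12/13) = 1/12.
Combined Bayes factor of the evidence already in hand = 4 × 6 = 24.
Odds after that evidence = (1/12) × 24 = 2.
Target odds = 0.95/0.05 = 19.
Need 1.2ⁿ ≥ 19 ÷ 2 = 9.5.
1.2¹² ≈8.9161 falls short of 9.5 but 1.2¹³ ≈10.6993 reaches it, so n = 13.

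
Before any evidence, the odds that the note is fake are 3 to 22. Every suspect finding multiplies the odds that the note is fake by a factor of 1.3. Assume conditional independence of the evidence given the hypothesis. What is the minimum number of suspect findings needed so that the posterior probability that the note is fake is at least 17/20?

Prior odds = 3/22.
Likelihood ratio per suspect finding = 1.3.
Target posterior odds = 0.85/0.15 = 17/3.
Need (3/22) × 1.3ⁿ ≥ 17/3, i.e. 1.3ⁿ ≥ 374/9.
1.3¹⁴ ≈39.3738 falls short of 374/9 but 1.3¹⁵ ≈51.1859 reaches it, so n = 15.

15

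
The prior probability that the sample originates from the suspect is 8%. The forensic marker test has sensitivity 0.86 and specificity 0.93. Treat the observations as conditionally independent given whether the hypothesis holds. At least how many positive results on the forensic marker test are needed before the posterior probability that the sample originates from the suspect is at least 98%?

Prior odds = 0.08/0.92 = 2/23.
False-positive rate = 1 − 0.93 = 0.07; likelihood ratio of a positive = 0.86/0.07 = 86/7.
Target odds: 0.98 ÷ 0.02 = 49.
Require (86/7)ⁿ ≥ 49 ÷ (2/23) = 563.5.
(86/7)² = 7396/49 falls short of 563.5 but (86/7)³ = 636056/343 reaches it, so n = 3.

3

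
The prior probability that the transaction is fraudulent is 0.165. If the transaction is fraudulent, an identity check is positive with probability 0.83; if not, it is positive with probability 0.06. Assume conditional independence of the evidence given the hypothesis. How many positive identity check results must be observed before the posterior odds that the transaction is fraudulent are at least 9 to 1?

Prior odds = 0.165/0.835 = 33/167.
Likelihood ratio of a positive = 0.83/0.06 = 83/6.
Target odds = 9.
Need (33/167) × (83/6)ⁿ ≥ 9, i.e. (83/6)ⁿ ≥ 501/11.
(83/6)¹ = 83/6 falls short of 501/11 but (83/6)² = 6889/36 reaches it, so n = 2.

2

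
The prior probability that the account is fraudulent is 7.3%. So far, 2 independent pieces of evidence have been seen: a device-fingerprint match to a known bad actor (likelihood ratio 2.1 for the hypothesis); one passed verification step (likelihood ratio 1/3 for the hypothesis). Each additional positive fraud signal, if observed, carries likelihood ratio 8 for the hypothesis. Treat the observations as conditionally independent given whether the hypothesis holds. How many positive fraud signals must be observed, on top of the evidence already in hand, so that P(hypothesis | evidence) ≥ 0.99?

Prior odds = 0.073/0.927 = 73/927.
Combined Bayes factor of the evidence already in hand = 2.1 × (1/3) = 0.7.
Odds after that evidence = (73/927) × 0.7 = 511/9270.
Target odds = 0.99/0.01 = 99.
Need 8ⁿ ≥ 99 ÷ (511/9270) = 917730/511.
8³ = 512 falls short of 917730/511 but 8⁴ = 4096 reaches it, so n = 4.

4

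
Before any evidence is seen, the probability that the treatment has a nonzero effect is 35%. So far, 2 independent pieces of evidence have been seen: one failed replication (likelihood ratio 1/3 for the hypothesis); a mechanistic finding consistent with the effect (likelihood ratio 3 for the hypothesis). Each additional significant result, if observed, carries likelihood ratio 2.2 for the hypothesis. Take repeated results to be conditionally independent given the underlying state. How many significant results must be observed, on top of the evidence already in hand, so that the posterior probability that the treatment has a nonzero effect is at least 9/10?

4

Prior odds = 0.35/0.65 = 7/13.
Combined Bayes factor of the evidence already in hand = (1/3) × 3 = 1.
Odds after that evidence = (7/13) × 1 = 7/13.
Target odds = 0.9/0.1 = 9.
Need 2.2ⁿ ≥ 9 ÷ (7/13) = 117/7.
2.2³ = 10.648 falls short of 117/7 but 2.2⁴ = 23.4256 reaches it, so n = 4.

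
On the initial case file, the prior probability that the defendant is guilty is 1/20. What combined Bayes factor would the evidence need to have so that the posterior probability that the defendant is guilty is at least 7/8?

133

Prior odds = 0.05/0.95 = 1/19.
Target odds = 0.875/0.125 = 7.
Required Bayes factor = 7 ÷ (1/19) = 133.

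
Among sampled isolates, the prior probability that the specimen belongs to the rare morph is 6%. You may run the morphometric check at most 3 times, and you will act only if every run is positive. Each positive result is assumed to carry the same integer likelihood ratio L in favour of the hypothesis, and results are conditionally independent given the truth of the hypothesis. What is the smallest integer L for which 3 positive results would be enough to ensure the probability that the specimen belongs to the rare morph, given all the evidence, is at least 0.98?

Prior odds = 0.06/0.94 = 3/47.
Target odds = 0.98/0.02 = 49.
Need L³ ≥ 49 ÷ (3/47) = 2303/3.
9³ = 729 < 2303/3 ≤ 1000 = 10³, so L = 10.

10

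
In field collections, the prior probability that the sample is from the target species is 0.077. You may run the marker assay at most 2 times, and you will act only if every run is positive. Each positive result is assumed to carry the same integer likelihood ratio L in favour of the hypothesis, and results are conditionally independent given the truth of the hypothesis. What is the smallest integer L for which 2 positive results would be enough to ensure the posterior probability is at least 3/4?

6

Prior odds = 0.077/0.923 = 77/923.
Target odds = 0.75/0.25 = 3.
Need L² ≥ 3 ÷ (77/923) = 2769/77.
5² = 25 < 2769/77 ≤ 36 = 6², so L = 6.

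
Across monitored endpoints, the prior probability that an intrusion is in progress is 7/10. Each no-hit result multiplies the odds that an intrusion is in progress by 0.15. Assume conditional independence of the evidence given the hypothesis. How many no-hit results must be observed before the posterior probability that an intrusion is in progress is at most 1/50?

Prior odds = 0.7/0.3 = 7/3.
Likelihood ratio per no-hit result = 0.15.
Target posterior odds = 0.02/0.98 = 1/49.
Need (7/3) × 0.15ⁿ ≤ 1/49, i.e. 0.15ⁿ ≤ 3/343.
0.15² = 0.0225 is still above 3/343 but 0.15³ = 0.003375 is at or below it, so n = 3.

3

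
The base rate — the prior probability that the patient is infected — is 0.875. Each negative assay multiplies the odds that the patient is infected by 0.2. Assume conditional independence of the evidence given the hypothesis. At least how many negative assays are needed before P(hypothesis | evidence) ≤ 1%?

5

Prior odds = 0.875/0.125 = 7.
Likelihood ratio per negative assay = 0.2.
Target posterior odds = 0.01/0.99 = 1/99.
Need 7 × 0.2ⁿ ≤ 1/99, i.e. 0.2ⁿ ≤ 1/693.
0.2⁴ = 0.0016 is still above 1/693 but 0.2⁵ = 0.00032 is at or below it, so n = 5.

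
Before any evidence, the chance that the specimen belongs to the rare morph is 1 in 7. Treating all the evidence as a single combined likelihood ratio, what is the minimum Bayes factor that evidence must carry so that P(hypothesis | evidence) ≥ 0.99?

594

Prior odds = (1/7)/(6/7) = 1/6.
Target odds = 0.99/0.01 = 99.
Required Bayes factor = 99 ÷ (1/6) = 594.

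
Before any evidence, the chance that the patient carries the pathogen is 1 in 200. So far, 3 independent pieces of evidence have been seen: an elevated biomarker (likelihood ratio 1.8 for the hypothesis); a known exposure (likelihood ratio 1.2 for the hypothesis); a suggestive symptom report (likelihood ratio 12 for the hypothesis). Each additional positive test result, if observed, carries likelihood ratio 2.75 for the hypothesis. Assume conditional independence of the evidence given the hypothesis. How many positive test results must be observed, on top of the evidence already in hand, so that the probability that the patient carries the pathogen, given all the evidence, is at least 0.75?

Prior odds = 0.005/0.995 = 1/199.
Combined Bayes factor of the evidence already in hand = 1.8 × 1.2 × 12 = 25.92.
Odds after that evidence = (1/199) × 25.92 = 648/4975.
Target odds = 0.75/0.25 = 3.
Need 2.75ⁿ ≥ 3 ÷ (648/4975) = 4975/216.
2.75³ = 20.796875 falls short of 4975/216 but 2.75⁴ = 57.19140625 reaches it, so n = 4.

4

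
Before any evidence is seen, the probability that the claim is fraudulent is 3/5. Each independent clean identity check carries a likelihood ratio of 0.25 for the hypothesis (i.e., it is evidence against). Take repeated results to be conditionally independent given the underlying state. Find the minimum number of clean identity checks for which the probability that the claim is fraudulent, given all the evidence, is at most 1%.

Prior odds = 0.6/0.4 = 1.5.
Likelihood ratio per clean identity check = 0.25.
Target posterior odds = 0.01/0.99 = 1/99.
Need 1.5 × 0.25ⁿ ≤ 1/99, i.e. 0.25ⁿ ≤ 2/297.
0.25³ = 0.015625 is still above 2/297 but 0.25⁴ = 0.00390625 is at or below it, so n = 4.

4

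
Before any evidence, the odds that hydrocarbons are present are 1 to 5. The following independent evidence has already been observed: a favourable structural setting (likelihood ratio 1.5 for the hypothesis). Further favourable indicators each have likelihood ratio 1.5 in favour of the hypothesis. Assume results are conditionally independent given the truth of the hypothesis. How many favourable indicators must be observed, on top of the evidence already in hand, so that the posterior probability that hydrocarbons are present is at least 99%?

15

Prior odds = 0.2.
Bayes factor of the evidence already in hand = 1.5.
Odds after that evidence = 0.2 × 1.5 = 0.3.
Target odds = 0.99/0.01 = 99.
Need 1.5ⁿ ≥ 99 ÷ 0.3 = 330.
1.5¹⁴ = 4782969/16384 falls short of 330 but 1.5¹⁵ = 14348907/32768 reaches it, so n = 15.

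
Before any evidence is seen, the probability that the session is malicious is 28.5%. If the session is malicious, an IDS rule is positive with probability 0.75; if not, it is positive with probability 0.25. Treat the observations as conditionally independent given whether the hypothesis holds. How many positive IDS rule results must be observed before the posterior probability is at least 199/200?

6

Prior odds: 0.285 ÷ 0.715 = 57/143.
Likelihood ratio of a positive = 0.75/0.25 = 3.
Target posterior odds = 0.995/0.005 = 199.
Require 3ⁿ ≥ 199 ÷ (57/143) = 28457/57.
3⁵ = 243 falls short of 28457/57 but 3⁶ = 729 reaches it, so n = 6.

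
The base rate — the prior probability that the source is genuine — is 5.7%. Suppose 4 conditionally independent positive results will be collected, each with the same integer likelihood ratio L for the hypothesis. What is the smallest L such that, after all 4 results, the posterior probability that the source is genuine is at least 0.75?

Prior odds = 0.057/0.943 = 57/943.
Target odds = 0.75/0.25 = 3.
Need L⁴ ≥ 3 ÷ (57/943) = 943/19.
2⁴ = 16 < 943/19 ≤ 81 = 3⁴, so L = 3.

3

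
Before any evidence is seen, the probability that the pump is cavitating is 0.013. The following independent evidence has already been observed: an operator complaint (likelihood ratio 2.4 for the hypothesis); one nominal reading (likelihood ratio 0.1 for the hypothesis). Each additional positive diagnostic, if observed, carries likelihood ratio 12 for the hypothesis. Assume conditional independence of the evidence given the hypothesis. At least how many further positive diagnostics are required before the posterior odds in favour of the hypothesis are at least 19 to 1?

Prior odds = 0.013/0.987 = 13/987.
Combined Bayes factor of the evidence already in hand = 2.4 × 0.1 = 0.24.
Odds after that evidence = (13/987) × 0.24 = 26/8225.
Target odds = 19.
Need 12ⁿ ≥ 19 ÷ (26/8225) = 156275/26.
12³ = 1728 falls short of 156275/26 but 12⁴ = 20736 reaches it, so n = 4.

4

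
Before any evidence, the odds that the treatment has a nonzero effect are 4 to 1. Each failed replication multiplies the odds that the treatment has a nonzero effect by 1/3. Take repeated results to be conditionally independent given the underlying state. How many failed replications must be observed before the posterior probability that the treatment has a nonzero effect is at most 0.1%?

Prior odds = 4.
Likelihood ratio per failed replication = 1/3.
Target posterior odds = 0.001/0.999 = 1/999.
Require (1/3)ⁿ ≤ 1/999 ÷ 4 = 1/3996.
(1/3)⁷ = 1/2187 is still above 1/3996 but (1/3)⁸ = 1/6561 is at or below it, so n = 8.

8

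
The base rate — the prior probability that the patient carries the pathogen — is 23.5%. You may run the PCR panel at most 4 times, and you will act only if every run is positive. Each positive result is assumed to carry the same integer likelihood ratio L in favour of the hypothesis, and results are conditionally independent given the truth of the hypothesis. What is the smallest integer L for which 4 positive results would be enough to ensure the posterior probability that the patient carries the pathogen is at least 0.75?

Prior odds = 0.235/0.765 = 47/153.
Target odds = 0.75/0.25 = 3.
Need L⁴ ≥ 3 ÷ (47/153) = 459/47.
1⁴ = 1 < 459/47 ≤ 16 = 2⁴, so L = 2.

2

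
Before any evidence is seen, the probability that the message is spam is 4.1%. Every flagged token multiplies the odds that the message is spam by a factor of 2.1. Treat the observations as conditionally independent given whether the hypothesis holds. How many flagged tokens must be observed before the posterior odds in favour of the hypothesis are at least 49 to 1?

Prior odds: 0.041 ÷ 0.959 = 41/959.
Likelihood ratio per flagged token = 2.1.
Target odds = 49.
Need (41/959) × 2.1ⁿ ≥ 49, i.e. 2.1ⁿ ≥ 46991/41.
2.1⁹ ≈794.28 falls short of 46991/41 but 2.1¹⁰ ≈1667.99 reaches it, so n = 10.

10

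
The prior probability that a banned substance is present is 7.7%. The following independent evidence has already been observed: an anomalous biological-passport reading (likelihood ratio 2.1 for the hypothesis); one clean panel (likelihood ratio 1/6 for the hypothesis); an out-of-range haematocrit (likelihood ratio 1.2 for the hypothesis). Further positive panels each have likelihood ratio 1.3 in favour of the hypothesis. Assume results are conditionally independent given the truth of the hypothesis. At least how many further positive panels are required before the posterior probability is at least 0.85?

20

Prior odds = 0.077/0.923 = 77/923.
Combined Bayes factor of the evidence already in hand = 2.1 × (1/6) × 1.2 = 0.42.
Odds after that evidence = (77/923) × 0.42 = 1617/46150.
Target odds = 0.85/0.15 = 17/3.
Need 1.3ⁿ ≥ 17/3 ÷ (1617/46150) = 784550/4851.
1.3¹⁹ ≈146.192 falls short of 784550/4851 but 1.3²⁰ ≈190.05 reaches it, so n = 20.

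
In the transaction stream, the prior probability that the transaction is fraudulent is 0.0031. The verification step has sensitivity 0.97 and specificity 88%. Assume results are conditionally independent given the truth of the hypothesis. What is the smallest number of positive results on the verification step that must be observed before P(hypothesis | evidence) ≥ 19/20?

5

Prior odds = 0.0031/0.9969 = 31/9969.
False-positive rate = 1 − 0.88 = 0.12; likelihood ratio of a positive = 0.97/0.12 = 97/12.
Target posterior odds = 0.95/0.05 = 19.
Require (97/12)ⁿ ≥ 19 ÷ (31/9969) = 189411/31.
(97/12)⁴ = 88529281/20736 falls short of 189411/31 but (97/12)⁵ ≈34510.6 reaches it, so n = 5.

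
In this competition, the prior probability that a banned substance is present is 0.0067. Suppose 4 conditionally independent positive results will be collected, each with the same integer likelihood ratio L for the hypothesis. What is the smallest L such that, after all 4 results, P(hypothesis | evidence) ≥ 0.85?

Prior odds = 0.0067/0.9933 = 67/9933.
Target odds = 0.85/0.15 = 17/3.
Need L⁴ ≥ 17/3 ÷ (67/9933) = 56287/67.
5⁴ = 625 < 56287/67 ≤ 1296 = 6⁴, so L = 6.

6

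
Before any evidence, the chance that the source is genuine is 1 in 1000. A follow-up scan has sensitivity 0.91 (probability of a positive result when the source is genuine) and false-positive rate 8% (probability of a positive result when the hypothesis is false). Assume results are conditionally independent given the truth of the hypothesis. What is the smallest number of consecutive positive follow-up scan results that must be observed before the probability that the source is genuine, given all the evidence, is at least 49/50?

5

Prior odds = 0.001/0.999 = 1/999.
Likelihood ratio of a positive result = 0.91/0.08 = 11.375.
Target odds: 0.98 ÷ 0.02 = 49.
Need (1/999) × 11.375ⁿ ≥ 49, i.e. 11.375ⁿ ≥ 48951.
11.375⁴ = 68574961/4096 falls short of 48951 but 11.375⁵ ≈190439 reaches it, so n = 5.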